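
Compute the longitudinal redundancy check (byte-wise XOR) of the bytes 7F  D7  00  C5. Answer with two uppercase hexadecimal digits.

XOR the bytes together:
  start with 0x7F
  0x7F ⊕ 0xD7 = 0xA8
  0xA8 ⊕ 0x00 = 0xA8
  0xA8 ⊕ 0xC5 = 0x6D

6D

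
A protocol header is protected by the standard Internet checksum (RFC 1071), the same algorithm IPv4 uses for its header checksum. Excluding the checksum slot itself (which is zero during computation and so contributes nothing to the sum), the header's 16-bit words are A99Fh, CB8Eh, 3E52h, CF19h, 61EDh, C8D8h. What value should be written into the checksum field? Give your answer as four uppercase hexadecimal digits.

One's-complement addition (fold any carry out of bit 15 back into bit 0):
  0xA99F + 0xCB8E = 0x1752D → wrap carry → 0x752E
  0x752E + 0x3E52 = 0x0B380
  0xB380 + 0xCF19 = 0x18299 → wrap carry → 0x829A
  0x829A + 0x61ED = 0x0E487
  0xE487 + 0xC8D8 = 0x1AD5F → wrap carry → 0xAD60
One's-complement sum = 0xAD60.
Checksum = ~0xAD60 & 0xFFFF = 0x529F.

529F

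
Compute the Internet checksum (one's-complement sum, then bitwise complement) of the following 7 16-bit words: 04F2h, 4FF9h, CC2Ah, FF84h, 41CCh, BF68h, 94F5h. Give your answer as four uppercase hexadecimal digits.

493A

One's-complement addition (fold any carry out of bit 15 back into bit 0):
  0x04F2 + 0x4FF9 = 0x054EB
  0x54EB + 0xCC2A = 0x12115 → wrap carry → 0x2116
  0x2116 + 0xFF84 = 0x1209A → wrap carry → 0x209B
  0x209B + 0x41CC = 0x06267
  0x6267 + 0xBF68 = 0x121CF → wrap carry → 0x21D0
  0x21D0 + 0x94F5 = 0x0B6C5
One's-complement sum = 0xB6C5.
Checksum = ~0xB6C5 & 0xFFFF = 0x493A.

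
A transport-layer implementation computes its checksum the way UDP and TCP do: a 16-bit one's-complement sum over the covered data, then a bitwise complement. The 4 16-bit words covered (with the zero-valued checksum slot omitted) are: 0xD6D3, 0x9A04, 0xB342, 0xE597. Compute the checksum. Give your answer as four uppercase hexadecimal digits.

One's-complement addition (fold any carry out of bit 15 back into bit 0):
  0xD6D3 + 0x9A04 = 0x170D7 → wrap carry → 0x70D8
  0x70D8 + 0xB342 = 0x1241A → wrap carry → 0x241B
  0x241B + 0xE597 = 0x109B2 → wrap carry → 0x09B3
One's-complement sum = 0x09B3.
Checksum = ~0x09B3 & 0xFFFF = 0xF64C.

F64C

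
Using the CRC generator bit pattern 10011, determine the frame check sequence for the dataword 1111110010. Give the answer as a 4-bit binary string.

0010

Append 4 zeros: 11111100100000. Divide by 10011 (XOR where the leading bit is 1):
  pos 0: 11111 XOR 10011 = 01100
  pos 1: 11001 XOR 10011 = 01010
  pos 2: 10100 XOR 10011 = 00111
  pos 4: 11101 XOR 10011 = 01110
  pos 5: 11100 XOR 10011 = 01111
  pos 6: 11110 XOR 10011 = 01101
  pos 7: 11010 XOR 10011 = 01001
  pos 8: 10010 XOR 10011 = 00001
Remainder (last 4 bits) = 0010. This is the CRC / FCS.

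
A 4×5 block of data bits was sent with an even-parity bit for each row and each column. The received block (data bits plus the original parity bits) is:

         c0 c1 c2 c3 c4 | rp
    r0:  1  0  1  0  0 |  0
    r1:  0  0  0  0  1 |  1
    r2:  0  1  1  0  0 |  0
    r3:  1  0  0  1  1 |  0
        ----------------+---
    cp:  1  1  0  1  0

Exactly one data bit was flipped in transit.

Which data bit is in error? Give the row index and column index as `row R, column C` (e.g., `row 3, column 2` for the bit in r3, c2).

Recompute each row's even parity and compare to rp:
  r0: data parity 0, sent rp 0 → ok
  r1: data parity 1, sent rp 1 → ok
  r2: data parity 0, sent rp 0 → ok
  r3: data parity 1, sent rp 0 → mismatch
Recompute each column's even parity and compare to cp:
  c0: data parity 0, sent cp 1 → mismatch
  c1: data parity 1, sent cp 1 → ok
  c2: data parity 0, sent cp 0 → ok
  c3: data parity 1, sent cp 1 → ok
  c4: data parity 0, sent cp 0 → ok
Exactly one row (r3) and one column (c0) fail → the flipped bit is at their intersection.

row 3, column 0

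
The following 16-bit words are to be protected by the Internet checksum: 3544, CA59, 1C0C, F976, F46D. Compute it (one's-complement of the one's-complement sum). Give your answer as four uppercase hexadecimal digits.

F670

One's-complement addition (fold any carry out of bit 15 back into bit 0):
  0x3544 + 0xCA59 = 0x0FF9D
  0xFF9D + 0x1C0C = 0x11BA9 → wrap carry → 0x1BAA
  0x1BAA + 0xF976 = 0x11520 → wrap carry → 0x1521
  0x1521 + 0xF46D = 0x1098E → wrap carry → 0x098F
One's-complement sum = 0x098F.
Checksum = ~0x098F & 0xFFFF = 0xF670.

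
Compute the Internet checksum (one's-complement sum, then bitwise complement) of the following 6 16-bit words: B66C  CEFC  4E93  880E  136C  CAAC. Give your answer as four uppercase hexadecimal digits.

C5DB

One's-complement addition (fold any carry out of bit 15 back into bit 0):
  0xB66C + 0xCEFC = 0x18568 → wrap carry → 0x8569
  0x8569 + 0x4E93 = 0x0D3FC
  0xD3FC + 0x880E = 0x15C0A → wrap carry → 0x5C0B
  0x5C0B + 0x136C = 0x06F77
  0x6F77 + 0xCAAC = 0x13A23 → wrap carry → 0x3A24
One's-complement sum = 0x3A24.
Checksum = ~0x3A24 & 0xFFFF = 0xC5DB.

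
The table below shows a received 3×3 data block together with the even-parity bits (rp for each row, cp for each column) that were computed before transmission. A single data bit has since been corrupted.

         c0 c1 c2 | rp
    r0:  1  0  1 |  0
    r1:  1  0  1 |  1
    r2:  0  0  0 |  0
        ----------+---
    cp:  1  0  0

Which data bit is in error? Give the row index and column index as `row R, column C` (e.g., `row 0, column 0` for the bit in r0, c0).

row 1, column 0

Recompute each row's even parity and compare to rp:
  r0: data parity 0, sent rp 0 → ok
  r1: data parity 0, sent rp 1 → mismatch
  r2: data parity 0, sent rp 0 → ok
Recompute each column's even parity and compare to cp:
  c0: data parity 0, sent cp 1 → mismatch
  c1: data parity 0, sent cp 0 → ok
  c2: data parity 0, sent cp 0 → ok
Exactly one row (r1) and one column (c0) fail → the flipped bit is at their intersection.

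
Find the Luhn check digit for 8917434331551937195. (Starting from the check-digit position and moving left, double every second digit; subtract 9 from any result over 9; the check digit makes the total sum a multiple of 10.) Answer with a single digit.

Partial digits right→left: 5 9 1 7 3 9 1 5 5 1 3 3 4 3 4 7 1 9 8
Double every second digit counting from the check-digit position (so the 1st, 3rd, 5th, ... of the partial from the right).
  doubled (with −9 where >9): 1 2 6 2 1 6 8 8 2 7 → sum 43
  kept as-is: 9 7 9 5 1 3 3 7 9 → sum 53
Total = 43 + 53 = 96.
Check digit = (10 − (96 mod 10)) mod 10 = 4.

4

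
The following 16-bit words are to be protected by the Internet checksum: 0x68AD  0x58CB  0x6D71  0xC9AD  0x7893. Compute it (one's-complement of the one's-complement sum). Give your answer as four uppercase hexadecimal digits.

8ED4

One's-complement addition (fold any carry out of bit 15 back into bit 0):
  0x68AD + 0x58CB = 0x0C178
  0xC178 + 0x6D71 = 0x12EE9 → wrap carry → 0x2EEA
  0x2EEA + 0xC9AD = 0x0F897
  0xF897 + 0x7893 = 0x1712A → wrap carry → 0x712B
One's-complement sum = 0x712B.
Checksum = ~0x712B & 0xFFFF = 0x8ED4.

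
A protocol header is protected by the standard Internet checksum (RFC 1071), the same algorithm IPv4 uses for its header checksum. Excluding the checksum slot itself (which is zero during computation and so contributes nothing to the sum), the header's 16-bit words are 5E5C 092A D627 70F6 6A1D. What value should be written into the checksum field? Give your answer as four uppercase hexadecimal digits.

E73D

One's-complement addition (fold any carry out of bit 15 back into bit 0):
  0x5E5C + 0x092A = 0x06786
  0x6786 + 0xD627 = 0x13DAD → wrap carry → 0x3DAE
  0x3DAE + 0x70F6 = 0x0AEA4
  0xAEA4 + 0x6A1D = 0x118C1 → wrap carry → 0x18C2
One's-complement sum = 0x18C2.
Checksum = ~0x18C2 & 0xFFFF = 0xE73D.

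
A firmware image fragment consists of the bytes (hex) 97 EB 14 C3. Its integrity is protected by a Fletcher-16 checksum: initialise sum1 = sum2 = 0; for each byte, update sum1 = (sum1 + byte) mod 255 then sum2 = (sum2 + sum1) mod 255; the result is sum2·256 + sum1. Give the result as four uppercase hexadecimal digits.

Running sums (mod 255):
  after byte 0 (97): sum1=151, sum2=151
  after byte 1 (EB): sum1=131, sum2=27
  after byte 2 (14): sum1=151, sum2=178
  after byte 3 (C3): sum1=91, sum2=14
Checksum = sum2·256 + sum1 = 14·256 + 91 = 3675 = 0x0E5B.

0E5B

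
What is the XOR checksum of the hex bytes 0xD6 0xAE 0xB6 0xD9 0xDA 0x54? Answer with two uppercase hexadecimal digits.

XOR the bytes together:
  start with 0xD6
  0xD6 ⊕ 0xAE = 0x78
  0x78 ⊕ 0xB6 = 0xCE
  0xCE ⊕ 0xD9 = 0x17
  0x17 ⊕ 0xDA = 0xCD
  0xCD ⊕ 0x54 = 0x99

99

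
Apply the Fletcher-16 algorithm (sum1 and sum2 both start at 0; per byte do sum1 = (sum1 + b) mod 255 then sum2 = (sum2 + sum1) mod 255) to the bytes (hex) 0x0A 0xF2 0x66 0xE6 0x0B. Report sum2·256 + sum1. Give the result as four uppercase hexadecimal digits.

0A55

Running sums (mod 255):
  after byte 0 (0x0A): sum1=10, sum2=10
  after byte 1 (0xF2): sum1=252, sum2=7
  after byte 2 (0x66): sum1=99, sum2=106
  after byte 3 (0xE6): sum1=74, sum2=180
  after byte 4 (0x0B): sum1=85, sum2=10
Checksum = sum2·256 + sum1 = 10·256 + 85 = 2645 = 0x0A55.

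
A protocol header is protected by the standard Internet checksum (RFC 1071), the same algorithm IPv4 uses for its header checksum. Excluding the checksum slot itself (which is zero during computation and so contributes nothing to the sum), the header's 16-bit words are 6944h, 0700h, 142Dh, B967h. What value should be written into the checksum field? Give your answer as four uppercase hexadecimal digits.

C226

One's-complement addition (fold any carry out of bit 15 back into bit 0):
  0x6944 + 0x0700 = 0x07044
  0x7044 + 0x142D = 0x08471
  0x8471 + 0xB967 = 0x13DD8 → wrap carry → 0x3DD9
One's-complement sum = 0x3DD9.
Checksum = ~0x3DD9 & 0xFFFF = 0xC226.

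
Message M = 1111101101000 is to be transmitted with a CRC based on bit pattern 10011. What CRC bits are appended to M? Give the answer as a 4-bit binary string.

1110

Append 4 zeros: 11111011010000000. Divide by 10011 (XOR where the leading bit is 1):
  pos 0: 11111 XOR 10011 = 01100
  pos 1: 11000 XOR 10011 = 01011
  pos 2: 10111 XOR 10011 = 00100
  pos 4: 10010 XOR 10011 = 00001
  pos 8: 11000 XOR 10011 = 01011
  pos 9: 10110 XOR 10011 = 00101
  pos 11: 10100 XOR 10011 = 00111
Remainder (last 4 bits) = 1110. This is the CRC / FCS.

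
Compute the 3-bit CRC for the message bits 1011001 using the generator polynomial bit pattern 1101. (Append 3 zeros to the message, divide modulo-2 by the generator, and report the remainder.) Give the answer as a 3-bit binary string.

Append 3 zeros: 1011001000. Divide by 1101 (XOR where the leading bit is 1):
  pos 0: 1011 XOR 1101 = 0110
  pos 1: 1100 XOR 1101 = 0001
  pos 4: 1010 XOR 1101 = 0111
  pos 5: 1110 XOR 1101 = 0011
Remainder (last 3 bits) = 110. This is the CRC / FCS.

110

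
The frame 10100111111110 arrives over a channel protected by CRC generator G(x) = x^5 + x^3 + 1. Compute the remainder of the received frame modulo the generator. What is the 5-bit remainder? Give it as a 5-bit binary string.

01000

Modulo-2 division of 10100111111110 by 101001:
  pos 0: 101001 XOR 101001 = 000000
  pos 6: 111111 XOR 101001 = 010110
  pos 7: 101101 XOR 101001 = 000100
Remainder = 01000 (nonzero — an error is detected).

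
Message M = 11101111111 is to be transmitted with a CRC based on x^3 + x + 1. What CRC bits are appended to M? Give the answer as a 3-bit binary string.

Append 3 zeros: 11101111111000. Divide by 1011 (XOR where the leading bit is 1):
  pos 0: 1110 XOR 1011 = 0101
  pos 1: 1011 XOR 1011 = 0000
  pos 5: 1111 XOR 1011 = 0100
  pos 6: 1001 XOR 1011 = 0010
  pos 8: 1010 XOR 1011 = 0001
Remainder (last 3 bits) = 100. This is the CRC / FCS.

100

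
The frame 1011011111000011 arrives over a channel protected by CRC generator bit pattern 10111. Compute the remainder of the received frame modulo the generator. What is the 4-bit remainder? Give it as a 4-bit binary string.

Modulo-2 division of 1011011111000011 by 10111:
  pos 0: 10110 XOR 10111 = 00001
  pos 4: 11111 XOR 10111 = 01000
  pos 5: 10001 XOR 10111 = 00110
  pos 7: 11000 XOR 10111 = 01111
  pos 8: 11110 XOR 10111 = 01001
  pos 9: 10010 XOR 10111 = 00101
  pos 11: 10111 XOR 10111 = 00000
Remainder = 0000 (zero — the frame passes the CRC check).

0000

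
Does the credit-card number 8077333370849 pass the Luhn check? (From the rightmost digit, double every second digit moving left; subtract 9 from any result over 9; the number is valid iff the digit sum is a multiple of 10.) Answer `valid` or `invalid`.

valid

From the right, keep odd positions and double even positions (subtract 9 from any doubled value over 9):
  doubled (positions 2,4,...): 8 0 6 6 5 0 → sum 25
  kept (positions 1,3,...): 9 8 7 3 3 7 8 → sum 45
Total = 70.
70 mod 10 = 0, so the number is valid.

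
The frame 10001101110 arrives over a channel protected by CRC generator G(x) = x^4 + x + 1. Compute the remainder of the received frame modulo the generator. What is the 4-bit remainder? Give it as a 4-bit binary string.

Modulo-2 division of 10001101110 by 10011:
  pos 0: 10001 XOR 10011 = 00010
  pos 3: 10101 XOR 10011 = 00110
  pos 5: 11011 XOR 10011 = 01000
  pos 6: 10000 XOR 10011 = 00011
Remainder = 0011 (nonzero — an error is detected).

0011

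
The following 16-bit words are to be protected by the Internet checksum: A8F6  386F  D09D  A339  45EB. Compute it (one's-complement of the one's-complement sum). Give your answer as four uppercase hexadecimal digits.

64D7

One's-complement addition (fold any carry out of bit 15 back into bit 0):
  0xA8F6 + 0x386F = 0x0E165
  0xE165 + 0xD09D = 0x1B202 → wrap carry → 0xB203
  0xB203 + 0xA339 = 0x1553C → wrap carry → 0x553D
  0x553D + 0x45EB = 0x09B28
One's-complement sum = 0x9B28.
Checksum = ~0x9B28 & 0xFFFF = 0x64D7.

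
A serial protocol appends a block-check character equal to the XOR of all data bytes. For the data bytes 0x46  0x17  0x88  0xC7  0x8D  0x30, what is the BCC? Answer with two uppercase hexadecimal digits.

XOR the bytes together:
  start with 0x46
  0x46 ⊕ 0x17 = 0x51
  0x51 ⊕ 0x88 = 0xD9
  0xD9 ⊕ 0xC7 = 0x1E
  0x1E ⊕ 0x8D = 0x93
  0x93 ⊕ 0x30 = 0xA3

A3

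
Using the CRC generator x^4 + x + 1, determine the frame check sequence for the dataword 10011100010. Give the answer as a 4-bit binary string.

Append 4 zeros: 100111000100000. Divide by 10011 (XOR where the leading bit is 1):
  pos 0: 10011 XOR 10011 = 00000
  pos 5: 10001 XOR 10011 = 00010
  pos 8: 10000 XOR 10011 = 00011
Remainder (last 4 bits) = 1100. This is the CRC / FCS.

1100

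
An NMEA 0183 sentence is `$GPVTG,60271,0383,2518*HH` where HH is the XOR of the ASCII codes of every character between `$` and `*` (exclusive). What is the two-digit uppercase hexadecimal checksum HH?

4A

XOR the ASCII codes of the payload characters:
  'G' = 0x47 → acc = 0x47
  'P' = 0x50 → acc = 0x17
  'V' = 0x56 → acc = 0x41
  'T' = 0x54 → acc = 0x15
  'G' = 0x47 → acc = 0x52
  ',' = 0x2C → acc = 0x7E
  '6' = 0x36 → acc = 0x48
  '0' = 0x30 → acc = 0x78
  '2' = 0x32 → acc = 0x4A
  '7' = 0x37 → acc = 0x7D
  '1' = 0x31 → acc = 0x4C
  ',' = 0x2C → acc = 0x60
  '0' = 0x30 → acc = 0x50
  '3' = 0x33 → acc = 0x63
  '8' = 0x38 → acc = 0x5B
  '3' = 0x33 → acc = 0x68
  ',' = 0x2C → acc = 0x44
  '2' = 0x32 → acc = 0x76
  '5' = 0x35 → acc = 0x43
  '1' = 0x31 → acc = 0x72
  '8' = 0x38 → acc = 0x4A
Checksum = 0x4A.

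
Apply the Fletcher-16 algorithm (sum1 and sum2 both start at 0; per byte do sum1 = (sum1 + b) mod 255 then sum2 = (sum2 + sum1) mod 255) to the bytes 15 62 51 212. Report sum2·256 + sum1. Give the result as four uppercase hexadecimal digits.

3255

Running sums (mod 255):
  after byte 0 (15): sum1=15, sum2=15
  after byte 1 (62): sum1=77, sum2=92
  after byte 2 (51): sum1=128, sum2=220
  after byte 3 (212): sum1=85, sum2=50
Checksum = sum2·256 + sum1 = 50·256 + 85 = 12885 = 0x3255.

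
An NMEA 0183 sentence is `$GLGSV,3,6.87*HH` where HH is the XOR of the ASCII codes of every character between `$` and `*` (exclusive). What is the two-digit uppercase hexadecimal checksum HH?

XOR the ASCII codes of the payload characters:
  'G' = 0x47 → acc = 0x47
  'L' = 0x4C → acc = 0x0B
  'G' = 0x47 → acc = 0x4C
  'S' = 0x53 → acc = 0x1F
  'V' = 0x56 → acc = 0x49
  ',' = 0x2C → acc = 0x65
  '3' = 0x33 → acc = 0x56
  ',' = 0x2C → acc = 0x7A
  '6' = 0x36 → acc = 0x4C
  '.' = 0x2E → acc = 0x62
  '8' = 0x38 → acc = 0x5A
  '7' = 0x37 → acc = 0x6D
Checksum = 0x6D.

6D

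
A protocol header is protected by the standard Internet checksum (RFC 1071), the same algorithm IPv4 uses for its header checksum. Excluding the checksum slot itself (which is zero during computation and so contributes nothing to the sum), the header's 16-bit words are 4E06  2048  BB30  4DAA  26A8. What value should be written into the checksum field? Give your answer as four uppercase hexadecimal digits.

One's-complement addition (fold any carry out of bit 15 back into bit 0):
  0x4E06 + 0x2048 = 0x06E4E
  0x6E4E + 0xBB30 = 0x1297E → wrap carry → 0x297F
  0x297F + 0x4DAA = 0x07729
  0x7729 + 0x26A8 = 0x09DD1
One's-complement sum = 0x9DD1.
Checksum = ~0x9DD1 & 0xFFFF = 0x622E.

622E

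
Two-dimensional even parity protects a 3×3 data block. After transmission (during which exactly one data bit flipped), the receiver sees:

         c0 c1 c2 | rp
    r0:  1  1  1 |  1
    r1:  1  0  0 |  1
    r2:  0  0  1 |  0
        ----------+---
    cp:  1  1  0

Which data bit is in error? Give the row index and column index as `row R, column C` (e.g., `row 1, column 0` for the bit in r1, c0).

Recompute each row's even parity and compare to rp:
  r0: data parity 1, sent rp 1 → ok
  r1: data parity 1, sent rp 1 → ok
  r2: data parity 1, sent rp 0 → mismatch
Recompute each column's even parity and compare to cp:
  c0: data parity 0, sent cp 1 → mismatch
  c1: data parity 1, sent cp 1 → ok
  c2: data parity 0, sent cp 0 → ok
Exactly one row (r2) and one column (c0) fail → the flipped bit is at their intersection.

row 2, column 0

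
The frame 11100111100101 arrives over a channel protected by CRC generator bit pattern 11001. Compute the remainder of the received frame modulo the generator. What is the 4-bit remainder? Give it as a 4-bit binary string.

0000

Modulo-2 division of 11100111100101 by 11001:
  pos 0: 11100 XOR 11001 = 00101
  pos 2: 10111 XOR 11001 = 01110
  pos 3: 11101 XOR 11001 = 00100
  pos 5: 10010 XOR 11001 = 01011
  pos 6: 10110 XOR 11001 = 01111
  pos 7: 11111 XOR 11001 = 00110
  pos 9: 11001 XOR 11001 = 00000
Remainder = 0000 (zero — the frame passes the CRC check).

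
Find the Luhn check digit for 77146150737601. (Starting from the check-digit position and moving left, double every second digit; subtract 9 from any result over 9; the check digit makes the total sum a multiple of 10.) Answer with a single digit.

Partial digits right→left: 1 0 6 7 3 7 0 5 1 6 4 1 7 7
Double every second digit counting from the check-digit position (so the 1st, 3rd, 5th, ... of the partial from the right).
  doubled (with −9 where >9): 2 3 6 0 2 8 5 → sum 26
  kept as-is: 0 7 7 5 6 1 7 → sum 33
Total = 26 + 33 = 59.
Check digit = (10 − (59 mod 10)) mod 10 = 1.

1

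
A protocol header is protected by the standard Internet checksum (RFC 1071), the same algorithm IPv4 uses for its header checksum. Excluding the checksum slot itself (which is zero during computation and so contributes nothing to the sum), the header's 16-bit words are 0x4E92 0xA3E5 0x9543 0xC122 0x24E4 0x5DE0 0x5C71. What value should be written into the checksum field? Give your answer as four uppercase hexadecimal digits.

One's-complement addition (fold any carry out of bit 15 back into bit 0):
  0x4E92 + 0xA3E5 = 0x0F277
  0xF277 + 0x9543 = 0x187BA → wrap carry → 0x87BB
  0x87BB + 0xC122 = 0x148DD → wrap carry → 0x48DE
  0x48DE + 0x24E4 = 0x06DC2
  0x6DC2 + 0x5DE0 = 0x0CBA2
  0xCBA2 + 0x5C71 = 0x12813 → wrap carry → 0x2814
One's-complement sum = 0x2814.
Checksum = ~0x2814 & 0xFFFF = 0xD7EB.

D7EB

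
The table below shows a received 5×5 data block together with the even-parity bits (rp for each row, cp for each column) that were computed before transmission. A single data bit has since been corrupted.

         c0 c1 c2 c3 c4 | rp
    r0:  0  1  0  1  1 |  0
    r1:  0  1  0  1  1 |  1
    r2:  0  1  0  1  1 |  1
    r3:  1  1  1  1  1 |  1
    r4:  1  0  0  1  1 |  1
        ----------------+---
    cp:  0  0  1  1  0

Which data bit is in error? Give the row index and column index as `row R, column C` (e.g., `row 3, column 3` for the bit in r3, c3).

row 0, column 4

Recompute each row's even parity and compare to rp:
  r0: data parity 1, sent rp 0 → mismatch
  r1: data parity 1, sent rp 1 → ok
  r2: data parity 1, sent rp 1 → ok
  r3: data parity 1, sent rp 1 → ok
  r4: data parity 1, sent rp 1 → ok
Recompute each column's even parity and compare to cp:
  c0: data parity 0, sent cp 0 → ok
  c1: data parity 0, sent cp 0 → ok
  c2: data parity 1, sent cp 1 → ok
  c3: data parity 1, sent cp 1 → ok
  c4: data parity 1, sent cp 0 → mismatch
Exactly one row (r0) and one column (c4) fail → the flipped bit is at their intersection.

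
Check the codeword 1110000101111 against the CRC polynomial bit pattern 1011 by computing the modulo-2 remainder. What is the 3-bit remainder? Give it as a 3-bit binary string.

Modulo-2 division of 1110000101111 by 1011:
  pos 0: 1110 XOR 1011 = 0101
  pos 1: 1010 XOR 1011 = 0001
  pos 4: 1001 XOR 1011 = 0010
  pos 6: 1001 XOR 1011 = 0010
  pos 8: 1011 XOR 1011 = 0000
Remainder = 001 (nonzero — an error is detected).

001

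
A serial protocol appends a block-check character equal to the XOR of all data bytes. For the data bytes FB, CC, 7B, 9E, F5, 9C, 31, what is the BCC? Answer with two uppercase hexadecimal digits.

8A

XOR the bytes together:
  start with 0xFB
  0xFB ⊕ 0xCC = 0x37
  0x37 ⊕ 0x7B = 0x4C
  0x4C ⊕ 0x9E = 0xD2
  0xD2 ⊕ 0xF5 = 0x27
  0x27 ⊕ 0x9C = 0xBB
  0xBB ⊕ 0x31 = 0x8A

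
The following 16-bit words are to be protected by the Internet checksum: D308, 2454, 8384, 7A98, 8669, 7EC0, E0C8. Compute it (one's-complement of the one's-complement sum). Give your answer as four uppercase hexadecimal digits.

2493

One's-complement addition (fold any carry out of bit 15 back into bit 0):
  0xD308 + 0x2454 = 0x0F75C
  0xF75C + 0x8384 = 0x17AE0 → wrap carry → 0x7AE1
  0x7AE1 + 0x7A98 = 0x0F579
  0xF579 + 0x8669 = 0x17BE2 → wrap carry → 0x7BE3
  0x7BE3 + 0x7EC0 = 0x0FAA3
  0xFAA3 + 0xE0C8 = 0x1DB6B → wrap carry → 0xDB6C
One's-complement sum = 0xDB6C.
Checksum = ~0xDB6C & 0xFFFF = 0x2493.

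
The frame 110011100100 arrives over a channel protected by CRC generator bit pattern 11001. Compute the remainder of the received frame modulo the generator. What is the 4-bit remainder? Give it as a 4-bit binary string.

Modulo-2 division of 110011100100 by 11001:
  pos 0: 11001 XOR 11001 = 00000
  pos 5: 11001 XOR 11001 = 00000
Remainder = 0000 (zero — the frame passes the CRC check).

0000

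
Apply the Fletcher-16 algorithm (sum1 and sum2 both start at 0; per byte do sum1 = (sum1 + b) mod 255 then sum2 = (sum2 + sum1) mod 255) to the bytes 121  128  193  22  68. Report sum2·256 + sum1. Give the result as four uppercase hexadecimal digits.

1716

Running sums (mod 255):
  after byte 0 (121): sum1=121, sum2=121
  after byte 1 (128): sum1=249, sum2=115
  after byte 2 (193): sum1=187, sum2=47
  after byte 3 (22): sum1=209, sum2=1
  after byte 4 (68): sum1=22, sum2=23
Checksum = sum2·256 + sum1 = 23·256 + 22 = 5910 = 0x1716.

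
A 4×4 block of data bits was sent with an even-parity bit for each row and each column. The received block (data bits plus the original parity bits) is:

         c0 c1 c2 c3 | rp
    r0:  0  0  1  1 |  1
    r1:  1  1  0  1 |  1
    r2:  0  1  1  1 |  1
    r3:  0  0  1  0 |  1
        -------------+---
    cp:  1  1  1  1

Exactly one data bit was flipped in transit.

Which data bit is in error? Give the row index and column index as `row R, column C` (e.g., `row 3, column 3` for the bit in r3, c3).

Recompute each row's even parity and compare to rp:
  r0: data parity 0, sent rp 1 → mismatch
  r1: data parity 1, sent rp 1 → ok
  r2: data parity 1, sent rp 1 → ok
  r3: data parity 1, sent rp 1 → ok
Recompute each column's even parity and compare to cp:
  c0: data parity 1, sent cp 1 → ok
  c1: data parity 0, sent cp 1 → mismatch
  c2: data parity 1, sent cp 1 → ok
  c3: data parity 1, sent cp 1 → ok
Exactly one row (r0) and one column (c1) fail → the flipped bit is at their intersection.

row 0, column 1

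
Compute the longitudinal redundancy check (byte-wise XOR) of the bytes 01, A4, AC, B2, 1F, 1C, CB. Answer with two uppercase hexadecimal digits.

73

XOR the bytes together:
  start with 0x01
  0x01 ⊕ 0xA4 = 0xA5
  0xA5 ⊕ 0xAC = 0x09
  0x09 ⊕ 0xB2 = 0xBB
  0xBB ⊕ 0x1F = 0xA4
  0xA4 ⊕ 0x1C = 0xB8
  0xB8 ⊕ 0xCB = 0x73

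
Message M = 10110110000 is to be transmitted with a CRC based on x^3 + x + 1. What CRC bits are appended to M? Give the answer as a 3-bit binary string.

Append 3 zeros: 10110110000000. Divide by 1011 (XOR where the leading bit is 1):
  pos 0: 1011 XOR 1011 = 0000
  pos 5: 1100 XOR 1011 = 0111
  pos 6: 1110 XOR 1011 = 0101
  pos 7: 1010 XOR 1011 = 0001
  pos 10: 1000 XOR 1011 = 0011
Remainder (last 3 bits) = 011. This is the CRC / FCS.

011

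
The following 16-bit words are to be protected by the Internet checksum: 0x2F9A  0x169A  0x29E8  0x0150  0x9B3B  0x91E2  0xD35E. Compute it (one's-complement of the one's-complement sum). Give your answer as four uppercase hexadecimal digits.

8E16

One's-complement addition (fold any carry out of bit 15 back into bit 0):
  0x2F9A + 0x169A = 0x04634
  0x4634 + 0x29E8 = 0x0701C
  0x701C + 0x0150 = 0x0716C
  0x716C + 0x9B3B = 0x10CA7 → wrap carry → 0x0CA8
  0x0CA8 + 0x91E2 = 0x09E8A
  0x9E8A + 0xD35E = 0x171E8 → wrap carry → 0x71E9
One's-complement sum = 0x71E9.
Checksum = ~0x71E9 & 0xFFFF = 0x8E16.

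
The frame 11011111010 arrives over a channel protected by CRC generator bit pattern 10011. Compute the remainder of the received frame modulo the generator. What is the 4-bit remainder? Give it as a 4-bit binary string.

0101

Modulo-2 division of 11011111010 by 10011:
  pos 0: 11011 XOR 10011 = 01000
  pos 1: 10001 XOR 10011 = 00010
  pos 4: 10110 XOR 10011 = 00101
  pos 6: 10110 XOR 10011 = 00101
Remainder = 0101 (nonzero — an error is detected).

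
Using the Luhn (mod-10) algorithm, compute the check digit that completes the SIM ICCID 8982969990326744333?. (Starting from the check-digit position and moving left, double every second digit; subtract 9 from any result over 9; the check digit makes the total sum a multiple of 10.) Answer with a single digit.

Partial digits right→left: 3 3 3 4 4 7 6 2 3 0 9 9 9 6 9 2 8 9 8
Double every second digit counting from the check-digit position (so the 1st, 3rd, 5th, ... of the partial from the right).
  doubled (with −9 where >9): 6 6 8 3 6 9 9 9 7 7 → sum 70
  kept as-is: 3 4 7 2 0 9 6 2 9 → sum 42
Total = 70 + 42 = 112.
Check digit = (10 − (112 mod 10)) mod 10 = 8.

8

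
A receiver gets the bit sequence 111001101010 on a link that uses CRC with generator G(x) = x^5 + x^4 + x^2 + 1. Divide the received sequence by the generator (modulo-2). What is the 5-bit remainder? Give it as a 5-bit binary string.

10000

Modulo-2 division of 111001101010 by 110101:
  pos 0: 111001 XOR 110101 = 001100
  pos 2: 110010 XOR 110101 = 000111
  pos 5: 111101 XOR 110101 = 001000
Remainder = 10000 (nonzero — an error is detected).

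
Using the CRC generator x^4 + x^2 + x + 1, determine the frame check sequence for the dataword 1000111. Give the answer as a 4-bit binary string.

Append 4 zeros: 10001110000. Divide by 10111 (XOR where the leading bit is 1):
  pos 0: 10001 XOR 10111 = 00110
  pos 2: 11011 XOR 10111 = 01100
  pos 3: 11000 XOR 10111 = 01111
  pos 4: 11110 XOR 10111 = 01001
  pos 5: 10010 XOR 10111 = 00101
Remainder (last 4 bits) = 1010. This is the CRC / FCS.

1010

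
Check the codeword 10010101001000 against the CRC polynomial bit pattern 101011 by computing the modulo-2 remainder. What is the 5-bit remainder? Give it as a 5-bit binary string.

Modulo-2 division of 10010101001000 by 101011:
  pos 0: 100101 XOR 101011 = 001110
  pos 2: 111001 XOR 101011 = 010010
  pos 3: 100100 XOR 101011 = 001111
  pos 5: 111101 XOR 101011 = 010110
  pos 6: 101100 XOR 101011 = 000111
Remainder = 11100 (nonzero — an error is detected).

11100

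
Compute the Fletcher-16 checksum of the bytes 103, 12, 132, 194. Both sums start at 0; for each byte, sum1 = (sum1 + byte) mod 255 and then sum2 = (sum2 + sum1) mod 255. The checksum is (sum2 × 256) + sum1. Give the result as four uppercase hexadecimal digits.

Running sums (mod 255):
  after byte 0 (103): sum1=103, sum2=103
  after byte 1 (12): sum1=115, sum2=218
  after byte 2 (132): sum1=247, sum2=210
  after byte 3 (194): sum1=186, sum2=141
Checksum = sum2·256 + sum1 = 141·256 + 186 = 36282 = 0x8DBA.

8DBA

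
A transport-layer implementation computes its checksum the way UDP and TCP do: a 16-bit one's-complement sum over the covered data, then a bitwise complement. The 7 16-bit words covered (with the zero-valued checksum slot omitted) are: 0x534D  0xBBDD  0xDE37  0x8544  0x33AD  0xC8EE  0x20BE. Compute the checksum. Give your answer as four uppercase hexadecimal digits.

6FFE

One's-complement addition (fold any carry out of bit 15 back into bit 0):
  0x534D + 0xBBDD = 0x10F2A → wrap carry → 0x0F2B
  0x0F2B + 0xDE37 = 0x0ED62
  0xED62 + 0x8544 = 0x172A6 → wrap carry → 0x72A7
  0x72A7 + 0x33AD = 0x0A654
  0xA654 + 0xC8EE = 0x16F42 → wrap carry → 0x6F43
  0x6F43 + 0x20BE = 0x09001
One's-complement sum = 0x9001.
Checksum = ~0x9001 & 0xFFFF = 0x6FFE.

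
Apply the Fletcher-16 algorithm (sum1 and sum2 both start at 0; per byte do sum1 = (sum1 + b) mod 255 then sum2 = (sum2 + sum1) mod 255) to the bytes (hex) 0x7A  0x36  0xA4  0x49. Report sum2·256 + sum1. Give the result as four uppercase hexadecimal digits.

Running sums (mod 255):
  after byte 0 (0x7A): sum1=122, sum2=122
  after byte 1 (0x36): sum1=176, sum2=43
  after byte 2 (0xA4): sum1=85, sum2=128
  after byte 3 (0x49): sum1=158, sum2=31
Checksum = sum2·256 + sum1 = 31·256 + 158 = 8094 = 0x1F9E.

1F9E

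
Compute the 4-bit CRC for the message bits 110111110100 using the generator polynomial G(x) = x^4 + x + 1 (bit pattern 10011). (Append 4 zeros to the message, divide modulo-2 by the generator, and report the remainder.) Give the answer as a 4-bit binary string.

1101

Append 4 zeros: 1101111101000000. Divide by 10011 (XOR where the leading bit is 1):
  pos 0: 11011 XOR 10011 = 01000
  pos 1: 10001 XOR 10011 = 00010
  pos 4: 10110 XOR 10011 = 00101
  pos 6: 10110 XOR 10011 = 00101
  pos 8: 10100 XOR 10011 = 00111
  pos 10: 11100 XOR 10011 = 01111
  pos 11: 11110 XOR 10011 = 01101
Remainder (last 4 bits) = 1101. This is the CRC / FCS.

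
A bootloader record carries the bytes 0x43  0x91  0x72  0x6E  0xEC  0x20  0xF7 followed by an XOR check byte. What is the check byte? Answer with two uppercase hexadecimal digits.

XOR the bytes together:
  start with 0x43
  0x43 ⊕ 0x91 = 0xD2
  0xD2 ⊕ 0x72 = 0xA0
  0xA0 ⊕ 0x6E = 0xCE
  0xCE ⊕ 0xEC = 0x22
  0x22 ⊕ 0x20 = 0x02
  0x02 ⊕ 0xF7 = 0xF5

F5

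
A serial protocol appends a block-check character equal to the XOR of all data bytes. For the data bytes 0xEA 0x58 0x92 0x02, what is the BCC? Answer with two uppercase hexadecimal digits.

22

XOR the bytes together:
  start with 0xEA
  0xEA ⊕ 0x58 = 0xB2
  0xB2 ⊕ 0x92 = 0x20
  0x20 ⊕ 0x02 = 0x22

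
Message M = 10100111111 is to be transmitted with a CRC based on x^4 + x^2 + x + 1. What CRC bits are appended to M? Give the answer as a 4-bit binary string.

Append 4 zeros: 101001111110000. Divide by 10111 (XOR where the leading bit is 1):
  pos 0: 10100 XOR 10111 = 00011
  pos 3: 11111 XOR 10111 = 01000
  pos 4: 10001 XOR 10111 = 00110
  pos 6: 11011 XOR 10111 = 01100
  pos 7: 11000 XOR 10111 = 01111
  pos 8: 11110 XOR 10111 = 01001
  pos 9: 10010 XOR 10111 = 00101
Remainder (last 4 bits) = 1010. This is the CRC / FCS.

1010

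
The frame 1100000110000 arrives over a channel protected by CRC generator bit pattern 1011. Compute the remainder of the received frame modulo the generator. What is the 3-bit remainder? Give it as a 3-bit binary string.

000

Modulo-2 division of 1100000110000 by 1011:
  pos 0: 1100 XOR 1011 = 0111
  pos 1: 1110 XOR 1011 = 0101
  pos 2: 1010 XOR 1011 = 0001
  pos 5: 1011 XOR 1011 = 0000
Remainder = 000 (zero — the frame passes the CRC check).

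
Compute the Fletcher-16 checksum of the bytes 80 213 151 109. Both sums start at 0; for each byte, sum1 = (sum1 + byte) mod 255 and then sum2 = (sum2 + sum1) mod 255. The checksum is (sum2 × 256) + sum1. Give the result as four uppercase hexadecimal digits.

5F2B

Running sums (mod 255):
  after byte 0 (80): sum1=80, sum2=80
  after byte 1 (213): sum1=38, sum2=118
  after byte 2 (151): sum1=189, sum2=52
  after byte 3 (109): sum1=43, sum2=95
Checksum = sum2·256 + sum1 = 95·256 + 43 = 24363 = 0x5F2B.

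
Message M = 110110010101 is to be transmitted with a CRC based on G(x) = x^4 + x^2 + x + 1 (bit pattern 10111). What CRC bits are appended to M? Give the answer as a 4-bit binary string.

0100

Append 4 zeros: 1101100101010000. Divide by 10111 (XOR where the leading bit is 1):
  pos 0: 11011 XOR 10111 = 01100
  pos 1: 11000 XOR 10111 = 01111
  pos 2: 11110 XOR 10111 = 01001
  pos 3: 10011 XOR 10111 = 00100
  pos 5: 10001 XOR 10111 = 00110
  pos 7: 11001 XOR 10111 = 01110
  pos 8: 11100 XOR 10111 = 01011
  pos 9: 10110 XOR 10111 = 00001
Remainder (last 4 bits) = 0100. This is the CRC / FCS.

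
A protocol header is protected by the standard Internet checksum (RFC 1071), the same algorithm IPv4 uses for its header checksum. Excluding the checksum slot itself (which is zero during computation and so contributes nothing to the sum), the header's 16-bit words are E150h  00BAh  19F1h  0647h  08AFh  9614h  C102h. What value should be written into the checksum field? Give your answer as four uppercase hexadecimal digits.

9DF6

One's-complement addition (fold any carry out of bit 15 back into bit 0):
  0xE150 + 0x00BA = 0x0E20A
  0xE20A + 0x19F1 = 0x0FBFB
  0xFBFB + 0x0647 = 0x10242 → wrap carry → 0x0243
  0x0243 + 0x08AF = 0x00AF2
  0x0AF2 + 0x9614 = 0x0A106
  0xA106 + 0xC102 = 0x16208 → wrap carry → 0x6209
One's-complement sum = 0x6209.
Checksum = ~0x6209 & 0xFFFF = 0x9DF6.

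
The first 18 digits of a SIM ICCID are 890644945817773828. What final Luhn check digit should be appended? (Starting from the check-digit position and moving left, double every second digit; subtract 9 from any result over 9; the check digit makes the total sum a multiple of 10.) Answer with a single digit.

2

Partial digits right→left: 8 2 8 3 7 7 7 1 8 5 4 9 4 4 6 0 9 8
Double every second digit counting from the check-digit position (so the 1st, 3rd, 5th, ... of the partial from the right).
  doubled (with −9 where >9): 7 7 5 5 7 8 8 3 9 → sum 59
  kept as-is: 2 3 7 1 5 9 4 0 8 → sum 39
Total = 59 + 39 = 98.
Check digit = (10 − (98 mod 10)) mod 10 = 2.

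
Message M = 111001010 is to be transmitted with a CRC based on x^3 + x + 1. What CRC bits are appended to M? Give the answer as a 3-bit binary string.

010

Append 3 zeros: 111001010000. Divide by 1011 (XOR where the leading bit is 1):
  pos 0: 1110 XOR 1011 = 0101
  pos 1: 1010 XOR 1011 = 0001
  pos 4: 1101 XOR 1011 = 0110
  pos 5: 1100 XOR 1011 = 0111
  pos 6: 1110 XOR 1011 = 0101
  pos 7: 1010 XOR 1011 = 0001
Remainder (last 3 bits) = 010. This is the CRC / FCS.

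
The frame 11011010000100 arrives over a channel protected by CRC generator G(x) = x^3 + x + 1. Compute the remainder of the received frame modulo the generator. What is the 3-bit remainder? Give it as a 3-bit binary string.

Modulo-2 division of 11011010000100 by 1011:
  pos 0: 1101 XOR 1011 = 0110
  pos 1: 1101 XOR 1011 = 0110
  pos 2: 1100 XOR 1011 = 0111
  pos 3: 1111 XOR 1011 = 0100
  pos 4: 1000 XOR 1011 = 0011
  pos 6: 1100 XOR 1011 = 0111
  pos 7: 1110 XOR 1011 = 0101
  pos 8: 1011 XOR 1011 = 0000
Remainder = 000 (zero — the frame passes the CRC check).

000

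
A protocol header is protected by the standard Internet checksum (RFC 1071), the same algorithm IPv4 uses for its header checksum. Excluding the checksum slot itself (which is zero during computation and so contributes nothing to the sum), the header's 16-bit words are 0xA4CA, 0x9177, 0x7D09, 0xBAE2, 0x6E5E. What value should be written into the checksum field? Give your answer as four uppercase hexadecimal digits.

One's-complement addition (fold any carry out of bit 15 back into bit 0):
  0xA4CA + 0x9177 = 0x13641 → wrap carry → 0x3642
  0x3642 + 0x7D09 = 0x0B34B
  0xB34B + 0xBAE2 = 0x16E2D → wrap carry → 0x6E2E
  0x6E2E + 0x6E5E = 0x0DC8C
One's-complement sum = 0xDC8C.
Checksum = ~0xDC8C & 0xFFFF = 0x2373.

2373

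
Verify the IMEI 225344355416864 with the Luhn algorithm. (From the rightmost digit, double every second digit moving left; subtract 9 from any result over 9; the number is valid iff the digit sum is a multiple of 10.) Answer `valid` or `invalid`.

From the right, keep odd positions and double even positions (subtract 9 from any doubled value over 9):
  doubled (positions 2,4,...): 3 3 8 1 8 6 4 → sum 33
  kept (positions 1,3,...): 4 8 1 5 3 4 5 2 → sum 32
Total = 65.
65 mod 10 = 5, so the number is invalid.

invalid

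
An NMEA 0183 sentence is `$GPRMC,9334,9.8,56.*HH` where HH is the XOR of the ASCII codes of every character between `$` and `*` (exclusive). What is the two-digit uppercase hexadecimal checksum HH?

68

XOR the ASCII codes of the payload characters:
  'G' = 0x47 → acc = 0x47
  'P' = 0x50 → acc = 0x17
  'R' = 0x52 → acc = 0x45
  'M' = 0x4D → acc = 0x08
  'C' = 0x43 → acc = 0x4B
  ',' = 0x2C → acc = 0x67
  '9' = 0x39 → acc = 0x5E
  '3' = 0x33 → acc = 0x6D
  '3' = 0x33 → acc = 0x5E
  '4' = 0x34 → acc = 0x6A
  ',' = 0x2C → acc = 0x46
  '9' = 0x39 → acc = 0x7F
  '.' = 0x2E → acc = 0x51
  '8' = 0x38 → acc = 0x69
  ',' = 0x2C → acc = 0x45
  '5' = 0x35 → acc = 0x70
  '6' = 0x36 → acc = 0x46
  '.' = 0x2E → acc = 0x68
Checksum = 0x68.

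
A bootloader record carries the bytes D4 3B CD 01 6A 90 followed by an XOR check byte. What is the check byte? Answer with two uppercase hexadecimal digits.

D9

XOR the bytes together:
  start with 0xD4
  0xD4 ⊕ 0x3B = 0xEF
  0xEF ⊕ 0xCD = 0x22
  0x22 ⊕ 0x01 = 0x23
  0x23 ⊕ 0x6A = 0x49
  0x49 ⊕ 0x90 = 0xD9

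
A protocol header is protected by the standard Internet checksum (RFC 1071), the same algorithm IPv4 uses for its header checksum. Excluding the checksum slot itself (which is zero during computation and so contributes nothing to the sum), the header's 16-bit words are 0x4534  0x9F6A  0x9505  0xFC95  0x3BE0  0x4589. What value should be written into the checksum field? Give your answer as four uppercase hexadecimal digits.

One's-complement addition (fold any carry out of bit 15 back into bit 0):
  0x4534 + 0x9F6A = 0x0E49E
  0xE49E + 0x9505 = 0x179A3 → wrap carry → 0x79A4
  0x79A4 + 0xFC95 = 0x17639 → wrap carry → 0x763A
  0x763A + 0x3BE0 = 0x0B21A
  0xB21A + 0x4589 = 0x0F7A3
One's-complement sum = 0xF7A3.
Checksum = ~0xF7A3 & 0xFFFF = 0x085C.

085C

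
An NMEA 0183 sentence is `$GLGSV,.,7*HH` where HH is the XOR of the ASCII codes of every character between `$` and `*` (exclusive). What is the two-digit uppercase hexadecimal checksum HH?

XOR the ASCII codes of the payload characters:
  'G' = 0x47 → acc = 0x47
  'L' = 0x4C → acc = 0x0B
  'G' = 0x47 → acc = 0x4C
  'S' = 0x53 → acc = 0x1F
  'V' = 0x56 → acc = 0x49
  ',' = 0x2C → acc = 0x65
  '.' = 0x2E → acc = 0x4B
  ',' = 0x2C → acc = 0x67
  '7' = 0x37 → acc = 0x50
Checksum = 0x50.

50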